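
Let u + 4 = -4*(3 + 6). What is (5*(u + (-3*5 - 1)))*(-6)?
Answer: 1680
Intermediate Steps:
u = -40 (u = -4 - 4*(3 + 6) = -4 - 4*9 = -4 - 36 = -40)
(5*(u + (-3*5 - 1)))*(-6) = (5*(-40 + (-3*5 - 1)))*(-6) = (5*(-40 + (-15 - 1)))*(-6) = (5*(-40 - 16))*(-6) = (5*(-56))*(-6) = -280*(-6) = 1680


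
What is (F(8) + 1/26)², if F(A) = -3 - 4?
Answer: 32761/676 ≈ 48.463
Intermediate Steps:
F(A) = -7
(F(8) + 1/26)² = (-7 + 1/26)² = (-181/26)² = 32761/676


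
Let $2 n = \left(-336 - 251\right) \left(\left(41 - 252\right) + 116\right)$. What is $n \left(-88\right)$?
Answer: $-2453660$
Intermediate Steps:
$n = \frac{55765}{2}$ ($n = \frac{\left(-336 - 251\right) \left(\left(41 - 252\right) + 116\right)}{2} = \frac{\left(-336 - 251\right) \left(-211 + 116\right)}{2} = \frac{\left(-587\right) \left(-95\right)}{2} = \frac{1}{2} \cdot 55765 = \frac{55765}{2} \approx 27883.0$)
$n \left(-88\right) = \frac{55765}{2} \left(-88\right) = -2453660$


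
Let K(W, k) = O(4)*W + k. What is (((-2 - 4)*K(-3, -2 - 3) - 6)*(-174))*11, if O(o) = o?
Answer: -183744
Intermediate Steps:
K(W, k) = k + 4*W (K(W, k) = 4*W + k = k + 4*W)
(((-2 - 4)*K(-3, -2 - 3) - 6)*(-174))*11 = (((-2 - 4)*((-2 - 3) + 4*(-3)) - 6)*(-174))*11 = ((-6*(-5 - 12) - 6)*(-174))*11 = ((-6*(-17) - 6)*(-174))*11 = ((102 - 6)*(-174))*11 = (96*(-174))*11 = -16704*11 = -183744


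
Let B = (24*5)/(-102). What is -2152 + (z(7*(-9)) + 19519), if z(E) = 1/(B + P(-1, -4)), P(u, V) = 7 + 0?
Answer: 1719350/99 ≈ 17367.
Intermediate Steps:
P(u, V) = 7
B = -20/17 (B = 120*(-1/102) = -20/17 ≈ -1.1765)
z(E) = 17/99 (z(E) = 1/(-20/17 + 7) = 1/(99/17) = 17/99)
-2152 + (z(7*(-9)) + 19519) = -2152 + (17/99 + 19519) = -2152 + 1932398/99 = 1719350/99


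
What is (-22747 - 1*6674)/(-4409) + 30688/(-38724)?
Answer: 35856979/6097647 ≈ 5.8805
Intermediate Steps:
(-22747 - 1*6674)/(-4409) + 30688/(-38724) = (-22747 - 6674)*(-1/4409) + 30688*(-1/38724) = -29421*(-1/4409) - 1096/1383 = 29421/4409 - 1096/1383 = 35856979/6097647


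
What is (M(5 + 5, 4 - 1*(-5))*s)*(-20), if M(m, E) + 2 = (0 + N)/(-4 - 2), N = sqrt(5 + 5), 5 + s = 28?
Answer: 920 + 230*sqrt(10)/3 ≈ 1162.4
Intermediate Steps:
s = 23 (s = -5 + 28 = 23)
N = sqrt(10) ≈ 3.1623
M(m, E) = -2 - sqrt(10)/6 (M(m, E) = -2 + (0 + sqrt(10))/(-4 - 2) = -2 + sqrt(10)/(-6) = -2 + sqrt(10)*(-1/6) = -2 - sqrt(10)/6)
(M(5 + 5, 4 - 1*(-5))*s)*(-20) = ((-2 - sqrt(10)/6)*23)*(-20) = (-46 - 23*sqrt(10)/6)*(-20) = 920 + 230*sqrt(10)/3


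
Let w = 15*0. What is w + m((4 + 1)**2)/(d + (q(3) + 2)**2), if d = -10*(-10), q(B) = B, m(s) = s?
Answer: 1/5 ≈ 0.20000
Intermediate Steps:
w = 0
d = 100
w + m((4 + 1)**2)/(d + (q(3) + 2)**2) = 0 + (4 + 1)**2/(100 + (3 + 2)**2) = 0 + 5**2/(100 + 5**2) = 0 + 25/(100 + 25) = 0 + 25/125 = 0 + 25*(1/125) = 0 + 1/5 = 1/5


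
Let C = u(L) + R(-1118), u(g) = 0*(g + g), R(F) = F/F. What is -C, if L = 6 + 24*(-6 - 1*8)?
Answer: -1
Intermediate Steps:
R(F) = 1
L = -330 (L = 6 + 24*(-6 - 8) = 6 + 24*(-14) = 6 - 336 = -330)
u(g) = 0 (u(g) = 0*(2*g) = 0)
C = 1 (C = 0 + 1 = 1)
-C = -1*1 = -1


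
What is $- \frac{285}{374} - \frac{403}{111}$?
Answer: $- \frac{182357}{41514} \approx -4.3927$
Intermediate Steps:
$- \frac{285}{374} - \frac{403}{111} = - \frac{182357}{41514}$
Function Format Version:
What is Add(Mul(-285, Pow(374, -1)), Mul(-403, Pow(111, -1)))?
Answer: Rational(-182357, 41514) ≈ -4.3927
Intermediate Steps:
Add(Mul(-285, Pow(374, -1)), Mul(-403, Pow(111, -1))) = Add(Mul(-285, Rational(1, 374)), Mul(-403, Rational(1, 111))) = Add(Rational(-285, 374), Rational(-403, 111)) = Rational(-182357, 41514)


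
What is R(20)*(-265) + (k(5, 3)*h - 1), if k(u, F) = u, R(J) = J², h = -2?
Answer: -106011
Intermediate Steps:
R(20)*(-265) + (k(5, 3)*h - 1) = 20²*(-265) + (5*(-2) - 1) = 400*(-265) + (-10 - 1) = -106000 - 11 = -106011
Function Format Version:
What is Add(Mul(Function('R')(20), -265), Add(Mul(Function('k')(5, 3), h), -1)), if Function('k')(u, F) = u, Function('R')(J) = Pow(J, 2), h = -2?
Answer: -106011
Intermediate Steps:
Add(Mul(Function('R')(20), -265), Add(Mul(Function('k')(5, 3), h), -1)) = Add(Mul(Pow(20, 2), -265), Add(Mul(5, -2), -1)) = Add(Mul(400, -265), Add(-10, -1)) = Add(-106000, -11) = -106011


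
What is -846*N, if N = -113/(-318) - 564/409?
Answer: 18772035/21677 ≈ 865.99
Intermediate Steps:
N = -133135/130062 (N = -113*(-1/318) - 564*1/409 = 113/318 - 564/409 = -133135/130062 ≈ -1.0236)
-846*N = -846*(-133135/130062) = 18772035/21677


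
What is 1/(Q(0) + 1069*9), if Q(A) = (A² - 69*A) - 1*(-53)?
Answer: 1/9674 ≈ 0.00010337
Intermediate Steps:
Q(A) = 53 + A² - 69*A (Q(A) = (A² - 69*A) + 53 = 53 + A² - 69*A)
1/(Q(0) + 1069*9) = 1/((53 + 0² - 69*0) + 1069*9) = 1/((53 + 0 + 0) + 9621) = 1/(53 + 9621) = 1/9674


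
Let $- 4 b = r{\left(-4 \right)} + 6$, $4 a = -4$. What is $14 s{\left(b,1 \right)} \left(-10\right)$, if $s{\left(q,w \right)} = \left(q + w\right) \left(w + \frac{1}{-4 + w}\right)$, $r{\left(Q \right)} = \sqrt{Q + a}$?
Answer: $\frac{140}{3} + \frac{70 i \sqrt{5}}{3} \approx 46.667 + 52.175 i$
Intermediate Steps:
$a = -1$ ($a = \frac{1}{4} \left(-4\right) = -1$)
$r{\left(Q \right)} = \sqrt{-1 + Q}$ ($r{\left(Q \right)} = \sqrt{Q - 1} = \sqrt{-1 + Q}$)
$b = - \frac{3}{2} - \frac{i \sqrt{5}}{4}$ ($b = - \frac{\sqrt{-1 - 4} + 6}{4} = - \frac{\sqrt{-5} + 6}{4} = - \frac{i \sqrt{5} + 6}{4} = - \frac{6 + i \sqrt{5}}{4} = - \frac{3}{2} - \frac{i \sqrt{5}}{4} \approx -1.5 - 0.55902 i$)
$14 s{\left(b,1 \right)} \left(-10\right) = 14 \frac{\left(- \frac{3}{2} - \frac{i \sqrt{5}}{4}\right) + 1 + 1^{3} - 4 \cdot 1^{2} + \left(- \frac{3}{2} - \frac{i \sqrt{5}}{4}\right) 1^{2} - 4 \left(- \frac{3}{2} - \frac{i \sqrt{5}}{4}\right) 1}{-4 + 1} \left(-10\right) = 14 \frac{\left(- \frac{3}{2} - \frac{i \sqrt{5}}{4}\right) + 1 + 1 - 4 + \left(- \frac{3}{2} - \frac{i \sqrt{5}}{4}\right) 1 + \left(6 + i \sqrt{5}\right)}{-3} \left(-10\right) = 14 \left(- \frac{\left(- \frac{3}{2} - \frac{i \sqrt{5}}{4}\right) + 1 + 1 - 4 - \left(\frac{3}{2} + \frac{i \sqrt{5}}{4}\right) + \left(6 + i \sqrt{5}\right)}{3}\right) \left(-10\right) = 14 \left(- \frac{1 + \frac{i \sqrt{5}}{2}}{3}\right) \left(-10\right) = 14 \left(- \frac{1}{3} - \frac{i \sqrt{5}}{6}\right) \left(-10\right) = \left(- \frac{14}{3} - \frac{7 i \sqrt{5}}{3}\right) \left(-10\right) = \frac{140}{3} + \frac{70 i \sqrt{5}}{3}$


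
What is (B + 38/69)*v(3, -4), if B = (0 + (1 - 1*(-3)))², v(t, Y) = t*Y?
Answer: -4568/23 ≈ -198.61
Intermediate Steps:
v(t, Y) = Y*t
B = 16 (B = (0 + (1 + 3))² = (0 + 4)² = 4² = 16)
(B + 38/69)*v(3, -4) = (16 + 38/69)*(-4*3) = (16 + 38*(1/69))*(-12) = (16 + 38/69)*(-12) = (1142/69)*(-12) = -4568/23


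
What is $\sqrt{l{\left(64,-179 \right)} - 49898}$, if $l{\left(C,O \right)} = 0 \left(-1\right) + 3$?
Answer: $i \sqrt{49895} \approx 223.37 i$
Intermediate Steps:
$l{\left(C,O \right)} = 3$ ($l{\left(C,O \right)} = 0 + 3 = 3$)
$\sqrt{l{\left(64,-179 \right)} - 49898} = \sqrt{3 - 49898} = \sqrt{-49895} = i \sqrt{49895}$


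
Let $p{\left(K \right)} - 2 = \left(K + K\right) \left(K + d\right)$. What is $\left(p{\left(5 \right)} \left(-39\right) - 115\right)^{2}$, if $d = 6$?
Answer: $20097289$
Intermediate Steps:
$p{\left(K \right)} = 2 + 2 K \left(6 + K\right)$ ($p{\left(K \right)} = 2 + \left(K + K\right) \left(K + 6\right) = 2 + 2 K \left(6 + K\right)$)
$\left(p{\left(5 \right)} \left(-39\right) - 115\right)^{2} = \left(\left(2 + 2 \cdot 5^{2} + 12 \cdot 5\right) \left(-39\right) - 115\right)^{2} = \left(\left(2 + 2 \cdot 25 + 60\right) \left(-39\right) - 115\right)^{2} = \left(\left(2 + 50 + 60\right) \left(-39\right) - 115\right)^{2} = \left(112 \left(-39\right) - 115\right)^{2} = \left(-4368 - 115\right)^{2} = \left(-4483\right)^{2} = 20097289$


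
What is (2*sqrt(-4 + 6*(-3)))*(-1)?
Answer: -2*I*sqrt(22) ≈ -9.3808*I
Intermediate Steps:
(2*sqrt(-4 + 6*(-3)))*(-1) = (2*sqrt(-4 - 18))*(-1) = (2*sqrt(-22))*(-1) = (2*(I*sqrt(22)))*(-1) = (2*I*sqrt(22))*(-1) = -2*I*sqrt(22)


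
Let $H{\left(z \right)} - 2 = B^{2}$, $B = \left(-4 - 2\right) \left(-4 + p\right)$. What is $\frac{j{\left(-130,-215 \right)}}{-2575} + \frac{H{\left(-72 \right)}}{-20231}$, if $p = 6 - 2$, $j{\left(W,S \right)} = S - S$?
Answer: $- \frac{2}{20231} \approx -9.8858 \cdot 10^{-5}$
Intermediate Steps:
$j{\left(W,S \right)} = 0$
$p = 4$ ($p = 6 - 2 = 4$)
$B = 0$ ($B = \left(-4 - 2\right) \left(-4 + 4\right) = \left(-6\right) 0 = 0$)
$H{\left(z \right)} = 2$ ($H{\left(z \right)} = 2 + 0^{2} = 2 + 0 = 2$)
$\frac{j{\left(-130,-215 \right)}}{-2575} + \frac{H{\left(-72 \right)}}{-20231} = \frac{0}{-2575} + \frac{2}{-20231} = 0 \left(- \frac{1}{2575}\right) + 2 \left(- \frac{1}{20231}\right) = 0 - \frac{2}{20231} = - \frac{2}{20231}$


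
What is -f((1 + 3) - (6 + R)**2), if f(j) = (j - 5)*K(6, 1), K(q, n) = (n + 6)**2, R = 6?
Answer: 7105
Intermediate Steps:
K(q, n) = (6 + n)**2
f(j) = -245 + 49*j (f(j) = (j - 5)*(6 + 1)**2 = (-5 + j)*7**2 = (-5 + j)*49 = -245 + 49*j)
-f((1 + 3) - (6 + R)**2) = -(-245 + 49*((1 + 3) - (6 + 6)**2)) = -(-245 + 49*(4 - 1*12**2)) = -(-245 + 49*(4 - 1*144)) = -(-245 + 49*(4 - 144)) = -(-245 + 49*(-140)) = -(-245 - 6860) = -1*(-7105) = 7105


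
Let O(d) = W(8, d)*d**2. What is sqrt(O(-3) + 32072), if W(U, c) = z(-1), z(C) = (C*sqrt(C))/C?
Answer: sqrt(32072 + 9*I) ≈ 179.09 + 0.025*I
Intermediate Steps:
z(C) = sqrt(C) (z(C) = C**(3/2)/C = sqrt(C))
W(U, c) = I (W(U, c) = sqrt(-1) = I)
O(d) = I*d**2
sqrt(O(-3) + 32072) = sqrt(I*(-3)**2 + 32072) = sqrt(I*9 + 32072) = sqrt(9*I + 32072) = sqrt(32072 + 9*I)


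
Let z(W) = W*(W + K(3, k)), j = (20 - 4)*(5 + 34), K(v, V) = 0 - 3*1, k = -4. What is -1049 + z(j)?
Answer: 386455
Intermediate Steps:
K(v, V) = -3 (K(v, V) = 0 - 3 = -3)
j = 624 (j = 16*39 = 624)
z(W) = W*(-3 + W) (z(W) = W*(W - 3) = W*(-3 + W))
-1049 + z(j) = -1049 + 624*(-3 + 624) = -1049 + 624*621 = -1049 + 387504 = 386455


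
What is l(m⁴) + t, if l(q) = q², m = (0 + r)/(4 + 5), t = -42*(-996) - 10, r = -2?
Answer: 1800299965918/43046721 ≈ 41822.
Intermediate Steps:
t = 41822 (t = 41832 - 10 = 41822)
m = -2/9 (m = (0 - 2)/(4 + 5) = -2/9 ≈ -0.22222)
l(m⁴) + t = ((-2/9)⁴)² + 41822 = (16/6561)² + 41822 = 256/43046721 + 41822 = 1800299965918/43046721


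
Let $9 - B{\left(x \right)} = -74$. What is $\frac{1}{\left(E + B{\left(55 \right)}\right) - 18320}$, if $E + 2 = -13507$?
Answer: $- \frac{1}{31746} \approx -3.15 \cdot 10^{-5}$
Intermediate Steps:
$E = -13509$ ($E = -2 - 13507 = -13509$)
$B{\left(x \right)} = 83$ ($B{\left(x \right)} = 9 - -74 = 9 + 74 = 83$)
$\frac{1}{\left(E + B{\left(55 \right)}\right) - 18320} = \frac{1}{\left(-13509 + 83\right) - 18320} = \frac{1}{-13426 - 18320} = \frac{1}{-31746} = - \frac{1}{31746}$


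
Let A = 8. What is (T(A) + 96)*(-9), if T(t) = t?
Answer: -936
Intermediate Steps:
(T(A) + 96)*(-9) = (8 + 96)*(-9) = 104*(-9) = -936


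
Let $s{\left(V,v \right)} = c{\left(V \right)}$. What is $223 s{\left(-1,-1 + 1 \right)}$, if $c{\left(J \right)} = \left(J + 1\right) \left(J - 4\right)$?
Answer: $0$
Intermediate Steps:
$c{\left(J \right)} = \left(1 + J\right) \left(-4 + J\right)$
$s{\left(V,v \right)} = -4 + V^{2} - 3 V$
$223 s{\left(-1,-1 + 1 \right)} = 223 \left(-4 + \left(-1\right)^{2} - -3\right) = 223 \left(-4 + 1 + 3\right) = 223 \cdot 0 = 0$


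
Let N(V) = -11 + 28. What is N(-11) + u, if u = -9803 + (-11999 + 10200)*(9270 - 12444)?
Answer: 5700240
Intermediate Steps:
N(V) = 17
u = 5700223 (u = -9803 - 1799*(-3174) = -9803 + 5710026 = 5700223)
N(-11) + u = 17 + 5700223 = 5700240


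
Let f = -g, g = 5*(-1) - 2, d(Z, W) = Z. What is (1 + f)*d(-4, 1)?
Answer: -32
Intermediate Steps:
g = -7 (g = -5 - 2 = -7)
f = 7 (f = -1*(-7) = 7)
(1 + f)*d(-4, 1) = (1 + 7)*(-4) = 8*(-4) = -32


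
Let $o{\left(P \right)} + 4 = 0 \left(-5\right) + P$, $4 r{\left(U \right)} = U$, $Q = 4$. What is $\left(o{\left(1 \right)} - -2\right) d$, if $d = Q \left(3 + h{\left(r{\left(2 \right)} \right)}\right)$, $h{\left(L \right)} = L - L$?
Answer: $-12$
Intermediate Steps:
$r{\left(U \right)} = \frac{U}{4}$
$h{\left(L \right)} = 0$
$o{\left(P \right)} = -4 + P$ ($o{\left(P \right)} = -4 + \left(0 \left(-5\right) + P\right) = -4 + \left(0 + P\right) = -4 + P$)
$d = 12$ ($d = 4 \left(3 + 0\right) = 4 \cdot 3 = 12$)
$\left(o{\left(1 \right)} - -2\right) d = \left(\left(-4 + 1\right) - -2\right) 12 = \left(-3 + 2\right) 12 = \left(-1\right) 12 = -12$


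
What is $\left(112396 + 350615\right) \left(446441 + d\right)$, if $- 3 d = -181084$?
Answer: $234655055159$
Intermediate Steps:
$d = \frac{181084}{3}$ ($d = \left(- \frac{1}{3}\right) \left(-181084\right) = \frac{181084}{3} \approx 60361.0$)
$\left(112396 + 350615\right) \left(446441 + d\right) = \left(112396 + 350615\right) \left(446441 + \frac{181084}{3}\right) = 463011 \cdot \frac{1520407}{3} = 234655055159$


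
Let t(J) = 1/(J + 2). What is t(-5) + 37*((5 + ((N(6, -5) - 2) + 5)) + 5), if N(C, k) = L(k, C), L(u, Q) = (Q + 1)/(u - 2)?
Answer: 1331/3 ≈ 443.67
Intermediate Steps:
L(u, Q) = (1 + Q)/(-2 + u)
N(C, k) = (1 + C)/(-2 + k)
t(J) = 1/(2 + J)
t(-5) + 37*((5 + ((N(6, -5) - 2) + 5)) + 5) = 1/(2 - 5) + 37*((5 + (((1 + 6)/(-2 - 5) - 2) + 5)) + 5) = 1/(-3) + 37*((5 + ((7/(-7) - 2) + 5)) + 5) = -⅓ + 37*((5 + ((-⅐*7 - 2) + 5)) + 5) = -⅓ + 37*((5 + ((-1 - 2) + 5)) + 5) = -⅓ + 37*((5 + (-3 + 5)) + 5) = -⅓ + 37*((5 + 2) + 5) = -⅓ + 37*(7 + 5) = -⅓ + 37*12 = -⅓ + 444 = 1331/3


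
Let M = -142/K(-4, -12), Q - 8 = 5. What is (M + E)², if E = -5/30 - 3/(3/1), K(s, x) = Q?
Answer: 889249/6084 ≈ 146.16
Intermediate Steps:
Q = 13 (Q = 8 + 5 = 13)
K(s, x) = 13
E = -7/6 (E = -5*1/30 - 3/(3*1) = -⅙ - 3/3 = -⅙ - 3*⅓ = -⅙ - 1 = -7/6 ≈ -1.1667)
M = -142/13 ≈ -10.923
(M + E)² = (-142/13 - 7/6)² = (-943/78)² = 889249/6084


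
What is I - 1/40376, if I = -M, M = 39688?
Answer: -1602442689/40376 ≈ -39688.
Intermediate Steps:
I = -39688 (I = -1*39688 = -39688)
I - 1/40376 = -39688 - 1/40376 = -1602442689/40376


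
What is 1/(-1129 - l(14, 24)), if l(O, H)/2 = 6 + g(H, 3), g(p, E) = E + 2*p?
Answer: -1/1243 ≈ -0.00080451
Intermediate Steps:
l(O, H) = 18 + 4*H (l(O, H) = 2*(6 + (3 + 2*H)) = 2*(9 + 2*H) = 18 + 4*H)
1/(-1129 - l(14, 24)) = 1/(-1129 - (18 + 4*24)) = 1/(-1129 - (18 + 96)) = 1/(-1129 - 1*114) = 1/(-1129 - 114) = 1/(-1243) = -1/1243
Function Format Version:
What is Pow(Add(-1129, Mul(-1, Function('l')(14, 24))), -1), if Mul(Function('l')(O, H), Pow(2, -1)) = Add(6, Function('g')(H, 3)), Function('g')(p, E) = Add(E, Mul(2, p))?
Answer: Rational(-1, 1243) ≈ -0.00080451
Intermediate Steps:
Function('l')(O, H) = Add(18, Mul(4, H)) (Function('l')(O, H) = Mul(2, Add(6, Add(3, Mul(2, H)))) = Mul(2, Add(9, Mul(2, H))) = Add(18, Mul(4, H)))
Pow(Add(-1129, Mul(-1, Function('l')(14, 24))), -1) = Pow(Add(-1129, Mul(-1, Add(18, Mul(4, 24)))), -1) = Pow(Add(-1129, Mul(-1, Add(18, 96))), -1) = Pow(Add(-1129, Mul(-1, 114)), -1) = Pow(Add(-1129, -114), -1) = Pow(-1243, -1) = Rational(-1, 1243)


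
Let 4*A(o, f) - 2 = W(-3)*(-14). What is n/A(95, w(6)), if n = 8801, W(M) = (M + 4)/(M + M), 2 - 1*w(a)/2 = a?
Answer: 8124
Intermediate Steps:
w(a) = 4 - 2*a
W(M) = (4 + M)/(2*M) (W(M) = (4 + M)/((2*M)) = (4 + M)*(1/(2*M)) = (4 + M)/(2*M))
A(o, f) = 13/12 (A(o, f) = ½ + (((½)*(4 - 3)/(-3))*(-14))/4 = ½ + (((½)*(-⅓)*1)*(-14))/4 = ½ + (-⅙*(-14))/4 = ½ + (¼)*(7/3) = ½ + 7/12 = 13/12)
n/A(95, w(6)) = 8801/(13/12) = 8801*(12/13) = 8124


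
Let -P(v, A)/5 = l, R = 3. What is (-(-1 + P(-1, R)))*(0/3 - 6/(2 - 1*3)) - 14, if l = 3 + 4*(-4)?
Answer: -398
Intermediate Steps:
l = -13 (l = 3 - 16 = -13)
P(v, A) = 65 (P(v, A) = -5*(-13) = 65)
(-(-1 + P(-1, R)))*(0/3 - 6/(2 - 1*3)) - 14 = (-(-1 + 65))*(0/3 - 6/(2 - 1*3)) - 14 = (-1*64)*(0*(⅓) - 6/(2 - 3)) - 14 = -64*(0 - 6/(-1)) - 14 = -64*(0 - 6*(-1)) - 14 = -64*(0 + 6) - 14 = -64*6 - 14 = -384 - 14 = -398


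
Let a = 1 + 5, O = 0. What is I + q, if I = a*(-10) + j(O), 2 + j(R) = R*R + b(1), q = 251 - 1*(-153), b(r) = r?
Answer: 343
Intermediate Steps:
q = 404 (q = 251 + 153 = 404)
j(R) = -1 + R**2 (j(R) = -2 + (R*R + 1) = -2 + (R**2 + 1) = -2 + (1 + R**2) = -1 + R**2)
a = 6
I = -61 (I = 6*(-10) + (-1 + 0**2) = -60 + (-1 + 0) = -60 - 1 = -61)
I + q = -61 + 404 = 343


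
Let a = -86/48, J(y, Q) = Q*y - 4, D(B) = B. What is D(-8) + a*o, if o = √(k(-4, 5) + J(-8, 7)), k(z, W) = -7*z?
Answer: -8 - 43*I*√2/6 ≈ -8.0 - 10.135*I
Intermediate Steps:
J(y, Q) = -4 + Q*y
o = 4*I*√2 (o = √(-7*(-4) + (-4 + 7*(-8))) = √(28 + (-4 - 56)) = √(28 - 60) = √(-32) = 4*I*√2 ≈ 5.6569*I)
a = -43/24 (a = -86*1/48 = -43/24 ≈ -1.7917)
D(-8) + a*o = -8 - 43*I*√2/6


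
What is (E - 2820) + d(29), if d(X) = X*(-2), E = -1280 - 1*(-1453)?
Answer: -2705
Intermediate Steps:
E = 173 (E = -1280 + 1453 = 173)
d(X) = -2*X
(E - 2820) + d(29) = (173 - 2820) - 2*29 = -2647 - 58 = -2705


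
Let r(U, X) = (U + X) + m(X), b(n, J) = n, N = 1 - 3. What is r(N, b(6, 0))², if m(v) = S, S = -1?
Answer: 9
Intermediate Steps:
N = -2
m(v) = -1
r(U, X) = -1 + U + X (r(U, X) = (U + X) - 1 = -1 + U + X)
r(N, b(6, 0))² = (-1 - 2 + 6)² = 3² = 9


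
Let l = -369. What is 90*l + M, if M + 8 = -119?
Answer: -33337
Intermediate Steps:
M = -127 (M = -8 - 119 = -127)
90*l + M = 90*(-369) - 127 = -33210 - 127 = -33337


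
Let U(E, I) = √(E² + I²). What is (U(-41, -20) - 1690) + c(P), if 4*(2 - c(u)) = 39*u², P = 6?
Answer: -2039 + √2081 ≈ -1993.4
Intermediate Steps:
c(u) = 2 - 39*u²/4
(U(-41, -20) - 1690) + c(P) = (√((-41)² + (-20)²) - 1690) + (2 - 39/4*6²) = (√(1681 + 400) - 1690) + (2 - 39/4*36) = (√2081 - 1690) + (2 - 351) = (-1690 + √2081) - 349 = -2039 + √2081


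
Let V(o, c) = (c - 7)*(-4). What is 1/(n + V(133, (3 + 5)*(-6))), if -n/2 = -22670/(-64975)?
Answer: 12995/2849832 ≈ 0.0045599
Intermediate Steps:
V(o, c) = 28 - 4*c (V(o, c) = (-7 + c)*(-4) = 28 - 4*c)
n = -9068/12995 (n = -(-45340)/(-64975) = -(-45340)*(-1)/64975 = -2*4534/12995 = -9068/12995 ≈ -0.69781)
1/(n + V(133, (3 + 5)*(-6))) = 1/(-9068/12995 + (28 - 4*(3 + 5)*(-6))) = 1/(-9068/12995 + (28 - 32*(-6))) = 1/(-9068/12995 + (28 - 4*(-48))) = 1/(-9068/12995 + (28 + 192)) = 1/(-9068/12995 + 220) = 1/(2849832/12995) = 12995/2849832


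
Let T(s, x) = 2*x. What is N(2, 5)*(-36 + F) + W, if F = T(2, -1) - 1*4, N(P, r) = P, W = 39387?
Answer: 39303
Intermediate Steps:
F = -6 (F = 2*(-1) - 1*4 = -2 - 4 = -6)
N(2, 5)*(-36 + F) + W = 2*(-36 - 6) + 39387 = 2*(-42) + 39387 = -84 + 39387 = 39303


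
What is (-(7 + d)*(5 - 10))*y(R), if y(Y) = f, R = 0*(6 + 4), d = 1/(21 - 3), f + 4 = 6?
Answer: 635/9 ≈ 70.556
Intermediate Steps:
f = 2 (f = -4 + 6 = 2)
d = 1/18 ≈ 0.055556
R = 0 (R = 0*10 = 0)
y(Y) = 2
(-(7 + d)*(5 - 10))*y(R) = -(7 + 1/18)*(5 - 10)*2 = -127*(-5)/18*2 = -1*(-635/18)*2 = (635/18)*2 = 635/9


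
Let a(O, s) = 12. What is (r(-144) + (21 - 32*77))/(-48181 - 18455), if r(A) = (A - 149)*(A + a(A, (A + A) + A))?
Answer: -36233/66636 ≈ -0.54375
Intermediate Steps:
r(A) = (-149 + A)*(12 + A) (r(A) = (A - 149)*(A + 12) = (-149 + A)*(12 + A))
(r(-144) + (21 - 32*77))/(-48181 - 18455) = ((-1788 + (-144)**2 - 137*(-144)) + (21 - 32*77))/(-48181 - 18455) = ((-1788 + 20736 + 19728) + (21 - 2464))/(-66636) = (38676 - 2443)*(-1/66636) = 36233*(-1/66636) = -36233/66636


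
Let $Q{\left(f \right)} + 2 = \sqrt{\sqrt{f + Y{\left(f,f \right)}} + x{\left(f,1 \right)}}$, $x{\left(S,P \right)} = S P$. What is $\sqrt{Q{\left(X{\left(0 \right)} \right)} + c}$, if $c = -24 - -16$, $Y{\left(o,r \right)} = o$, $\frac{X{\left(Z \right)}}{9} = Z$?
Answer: $i \sqrt{10} \approx 3.1623 i$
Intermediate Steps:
$X{\left(Z \right)} = 9 Z$
$x{\left(S,P \right)} = P S$
$c = -8$ ($c = -24 + 16 = -8$)
$Q{\left(f \right)} = -2 + \sqrt{f + \sqrt{2} \sqrt{f}}$ ($Q{\left(f \right)} = -2 + \sqrt{\sqrt{f + f} + 1 f} = -2 + \sqrt{\sqrt{2 f} + f} = -2 + \sqrt{\sqrt{2} \sqrt{f} + f} = -2 + \sqrt{f + \sqrt{2} \sqrt{f}}$)
$\sqrt{Q{\left(X{\left(0 \right)} \right)} + c} = \sqrt{\left(-2 + \sqrt{9 \cdot 0 + \sqrt{2} \sqrt{9 \cdot 0}}\right) - 8} = \sqrt{\left(-2 + \sqrt{0 + \sqrt{2} \sqrt{0}}\right) - 8} = \sqrt{\left(-2 + \sqrt{0 + \sqrt{2} \cdot 0}\right) - 8} = \sqrt{\left(-2 + \sqrt{0 + 0}\right) - 8} = \sqrt{\left(-2 + \sqrt{0}\right) - 8} = \sqrt{\left(-2 + 0\right) - 8} = \sqrt{-2 - 8} = \sqrt{-10} = i \sqrt{10}$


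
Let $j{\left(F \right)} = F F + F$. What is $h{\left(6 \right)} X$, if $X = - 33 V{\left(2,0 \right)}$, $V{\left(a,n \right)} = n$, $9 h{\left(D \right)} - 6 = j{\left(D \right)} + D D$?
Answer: $0$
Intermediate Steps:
$j{\left(F \right)} = F + F^{2}$ ($j{\left(F \right)} = F^{2} + F = F + F^{2}$)
$h{\left(D \right)} = \frac{2}{3} + \frac{D^{2}}{9} + \frac{D \left(1 + D\right)}{9}$ ($h{\left(D \right)} = \frac{2}{3} + \frac{D \left(1 + D\right) + D D}{9} = \frac{2}{3} + \frac{D \left(1 + D\right) + D^{2}}{9} = \frac{2}{3} + \frac{D^{2} + D \left(1 + D\right)}{9} = \frac{2}{3} + \left(\frac{D^{2}}{9} + \frac{D \left(1 + D\right)}{9}\right) = \frac{2}{3} + \frac{D^{2}}{9} + \frac{D \left(1 + D\right)}{9}$)
$X = 0$ ($X = \left(-33\right) 0 = 0$)
$h{\left(6 \right)} X = \left(\frac{2}{3} + \frac{1}{9} \cdot 6 + \frac{2 \cdot 6^{2}}{9}\right) 0 = \left(\frac{2}{3} + \frac{2}{3} + \frac{2}{9} \cdot 36\right) 0 = \left(\frac{2}{3} + \frac{2}{3} + 8\right) 0 = \frac{28}{3} \cdot 0 = 0$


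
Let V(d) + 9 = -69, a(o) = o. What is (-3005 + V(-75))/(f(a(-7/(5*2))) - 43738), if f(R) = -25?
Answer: 3083/43763 ≈ 0.070448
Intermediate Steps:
V(d) = -78 (V(d) = -9 - 69 = -78)
(-3005 + V(-75))/(f(a(-7/(5*2))) - 43738) = (-3005 - 78)/(-25 - 43738) = -3083/(-43763) = -3083*(-1/43763) = 3083/43763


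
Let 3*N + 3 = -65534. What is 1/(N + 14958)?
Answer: -3/20663 ≈ -0.00014519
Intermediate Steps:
N = -65537/3 (N = -1 + (⅓)*(-65534) = -1 - 65534/3 = -65537/3 ≈ -21846.)
1/(N + 14958) = 1/(-65537/3 + 14958) = 1/(-20663/3) = -3/20663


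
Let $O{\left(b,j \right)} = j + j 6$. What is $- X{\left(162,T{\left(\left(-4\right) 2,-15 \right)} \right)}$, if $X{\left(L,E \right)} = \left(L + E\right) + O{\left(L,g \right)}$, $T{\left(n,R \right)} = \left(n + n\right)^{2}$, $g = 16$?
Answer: $-530$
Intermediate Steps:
$O{\left(b,j \right)} = 7 j$ ($O{\left(b,j \right)} = j + 6 j = 7 j$)
$T{\left(n,R \right)} = 4 n^{2}$ ($T{\left(n,R \right)} = \left(2 n\right)^{2} = 4 n^{2}$)
$X{\left(L,E \right)} = 112 + E + L$ ($X{\left(L,E \right)} = \left(L + E\right) + 7 \cdot 16 = \left(E + L\right) + 112 = 112 + E + L$)
$- X{\left(162,T{\left(\left(-4\right) 2,-15 \right)} \right)} = - (112 + 4 \left(\left(-4\right) 2\right)^{2} + 162) = - (112 + 4 \left(-8\right)^{2} + 162) = - (112 + 4 \cdot 64 + 162) = - (112 + 256 + 162) = \left(-1\right) 530 = -530$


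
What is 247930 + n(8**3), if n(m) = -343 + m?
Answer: 248099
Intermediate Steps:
247930 + n(8**3) = 247930 + (-343 + 8**3) = 247930 + (-343 + 512) = 247930 + 169 = 248099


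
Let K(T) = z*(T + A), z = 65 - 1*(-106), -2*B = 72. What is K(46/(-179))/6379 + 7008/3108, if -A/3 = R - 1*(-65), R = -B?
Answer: -1737304643/295736819 ≈ -5.8745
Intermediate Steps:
B = -36 (B = -½*72 = -36)
R = 36 (R = -1*(-36) = 36)
z = 171 (z = 65 + 106 = 171)
A = -303 (A = -3*(36 - 1*(-65)) = -3*(36 + 65) = -3*101 = -303)
K(T) = -51813 + 171*T (K(T) = 171*(T - 303) = 171*(-303 + T) = -51813 + 171*T)
K(46/(-179))/6379 + 7008/3108 = (-51813 + 171*(46/(-179)))/6379 + 7008/3108 = (-51813 + 171*(46*(-1/179)))*(1/6379) + 7008*(1/3108) = (-51813 + 171*(-46/179))*(1/6379) + 584/259 = (-51813 - 7866/179)*(1/6379) + 584/259 = -9282393/179*1/6379 + 584/259 = -9282393/1141841 + 584/259 = -1737304643/295736819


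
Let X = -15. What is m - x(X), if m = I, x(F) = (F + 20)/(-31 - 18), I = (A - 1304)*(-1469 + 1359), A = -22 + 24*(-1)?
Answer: 7276505/49 ≈ 1.4850e+5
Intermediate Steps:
A = -46 (A = -22 - 24 = -46)
I = 148500 (I = (-46 - 1304)*(-1469 + 1359) = -1350*(-110) = 148500)
x(F) = -20/49 - F/49 (x(F) = (20 + F)/(-49) = (20 + F)*(-1/49) = -20/49 - F/49)
m = 148500
m - x(X) = 148500 - (-20/49 - 1/49*(-15)) = 148500 - (-20/49 + 15/49) = 148500 - 1*(-5/49) = 148500 + 5/49 = 7276505/49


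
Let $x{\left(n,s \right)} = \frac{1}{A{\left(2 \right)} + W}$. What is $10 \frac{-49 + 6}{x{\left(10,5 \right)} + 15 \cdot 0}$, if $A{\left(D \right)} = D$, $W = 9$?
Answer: $-4730$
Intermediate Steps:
$x{\left(n,s \right)} = \frac{1}{11}$ ($x{\left(n,s \right)} = \frac{1}{2 + 9} = \frac{1}{11}$)
$10 \frac{-49 + 6}{x{\left(10,5 \right)} + 15 \cdot 0} = 10 \frac{-49 + 6}{\frac{1}{11} + 15 \cdot 0} = 10 \left(- \frac{43}{\frac{1}{11} + 0}\right) = 10 \left(- 43 \frac{1}{\frac{1}{11}}\right) = 10 \left(\left(-43\right) 11\right) = 10 \left(-473\right) = -4730$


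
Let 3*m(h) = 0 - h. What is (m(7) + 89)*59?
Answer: 15340/3 ≈ 5113.3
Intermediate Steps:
m(h) = -h/3 (m(h) = (0 - h)/3 = (-h)/3 = -h/3)
(m(7) + 89)*59 = (-⅓*7 + 89)*59 = (-7/3 + 89)*59 = (260/3)*59 = 15340/3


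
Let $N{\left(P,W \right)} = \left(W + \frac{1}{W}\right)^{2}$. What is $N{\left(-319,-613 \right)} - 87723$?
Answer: $\frac{108239508913}{375769} \approx 2.8805 \cdot 10^{5}$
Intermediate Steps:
$N{\left(-319,-613 \right)} - 87723 = \frac{\left(1 + \left(-613\right)^{2}\right)^{2}}{375769} - 87723 = \frac{\left(1 + 375769\right)^{2}}{375769} - 87723 = \frac{375770^{2}}{375769} - 87723 = \frac{1}{375769} \cdot 141203092900 - 87723 = \frac{141203092900}{375769} - 87723 = \frac{108239508913}{375769}$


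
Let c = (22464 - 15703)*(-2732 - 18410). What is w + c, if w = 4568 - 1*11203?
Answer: -142947697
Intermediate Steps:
w = -6635 (w = 4568 - 11203 = -6635)
c = -142941062 (c = 6761*(-21142) = -142941062)
w + c = -6635 - 142941062 = -142947697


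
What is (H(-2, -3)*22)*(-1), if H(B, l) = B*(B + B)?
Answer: -176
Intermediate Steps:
H(B, l) = 2*B² (H(B, l) = B*(2*B) = 2*B²)
(H(-2, -3)*22)*(-1) = ((2*(-2)²)*22)*(-1) = ((2*4)*22)*(-1) = (8*22)*(-1) = 176*(-1) = -176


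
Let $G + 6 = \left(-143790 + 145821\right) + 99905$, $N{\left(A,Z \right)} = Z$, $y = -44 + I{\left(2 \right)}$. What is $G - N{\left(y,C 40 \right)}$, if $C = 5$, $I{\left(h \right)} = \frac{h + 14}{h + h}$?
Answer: $101730$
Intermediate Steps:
$I{\left(h \right)} = \frac{14 + h}{2 h}$
$y = -40$ ($y = -44 + \frac{14 + 2}{2 \cdot 2} = -44 + \frac{1}{2} \cdot \frac{1}{2} \cdot 16 = -44 + 4 = -40$)
$G = 101930$ ($G = -6 + \left(\left(-143790 + 145821\right) + 99905\right) = -6 + \left(2031 + 99905\right) = -6 + 101936 = 101930$)
$G - N{\left(y,C 40 \right)} = 101930 - 5 \cdot 40 = 101930 - 200 = 101730$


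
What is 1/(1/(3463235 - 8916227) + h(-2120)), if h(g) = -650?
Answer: -5452992/3544444801 ≈ -0.0015385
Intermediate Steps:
1/(1/(3463235 - 8916227) + h(-2120)) = 1/(1/(3463235 - 8916227) - 650) = 1/(1/(-5452992) - 650) = 1/(-1/5452992 - 650) = 1/(-3544444801/5452992) = -5452992/3544444801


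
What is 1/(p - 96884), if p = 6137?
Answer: -1/90747 ≈ -1.1020e-5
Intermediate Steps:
1/(p - 96884) = 1/(6137 - 96884) = 1/(-90747) = -1/90747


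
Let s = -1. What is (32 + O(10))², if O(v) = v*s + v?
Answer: 1024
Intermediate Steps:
O(v) = 0 (O(v) = v*(-1) + v = -v + v = 0)
(32 + O(10))² = (32 + 0)² = 32² = 1024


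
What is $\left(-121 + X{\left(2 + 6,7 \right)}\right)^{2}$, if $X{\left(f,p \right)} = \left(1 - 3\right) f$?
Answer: $18769$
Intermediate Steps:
$X{\left(f,p \right)} = - 2 f$
$\left(-121 + X{\left(2 + 6,7 \right)}\right)^{2} = \left(-121 - 2 \left(2 + 6\right)\right)^{2} = \left(-121 - 16\right)^{2} = \left(-137\right)^{2} = 18769$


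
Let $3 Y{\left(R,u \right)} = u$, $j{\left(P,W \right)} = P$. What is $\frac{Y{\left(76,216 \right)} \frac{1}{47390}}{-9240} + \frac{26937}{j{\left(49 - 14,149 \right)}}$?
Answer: $\frac{14041988727}{18245150} \approx 769.63$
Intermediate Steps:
$Y{\left(R,u \right)} = \frac{u}{3}$
$\frac{Y{\left(76,216 \right)} \frac{1}{47390}}{-9240} + \frac{26937}{j{\left(49 - 14,149 \right)}} = \frac{\frac{1}{3} \cdot 216 \cdot \frac{1}{47390}}{-9240} + \frac{26937}{49 - 14} = 72 \cdot \frac{1}{47390} \left(- \frac{1}{9240}\right) + \frac{26937}{35} = \frac{36}{23695} \left(- \frac{1}{9240}\right) + 26937 \cdot \frac{1}{35} = - \frac{3}{18245150} + \frac{26937}{35} = \frac{14041988727}{18245150}$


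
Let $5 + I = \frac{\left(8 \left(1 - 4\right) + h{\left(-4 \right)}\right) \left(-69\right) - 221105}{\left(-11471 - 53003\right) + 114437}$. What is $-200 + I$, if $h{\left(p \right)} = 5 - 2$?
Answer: $- \frac{10462071}{49963} \approx -209.4$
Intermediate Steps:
$h{\left(p \right)} = 3$
$I = - \frac{469471}{49963}$ ($I = -5 + \frac{\left(8 \left(1 - 4\right) + 3\right) \left(-69\right) - 221105}{\left(-11471 - 53003\right) + 114437} = -5 + \frac{\left(8 \left(-3\right) + 3\right) \left(-69\right) - 221105}{\left(-11471 - 53003\right) + 114437} = -5 + \frac{\left(-24 + 3\right) \left(-69\right) - 221105}{-64474 + 114437} = -5 + \frac{\left(-21\right) \left(-69\right) - 221105}{49963} = -5 + \left(1449 - 221105\right) \frac{1}{49963} = -5 - \frac{219656}{49963} = - \frac{469471}{49963} \approx -9.3964$)
$-200 + I = -200 - \frac{469471}{49963} = - \frac{10462071}{49963}$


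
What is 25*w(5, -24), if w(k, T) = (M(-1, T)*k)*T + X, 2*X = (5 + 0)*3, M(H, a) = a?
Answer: 144375/2 ≈ 72188.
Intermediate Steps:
X = 15/2 (X = ((5 + 0)*3)/2 = (5*3)/2 = (½)*15 = 15/2 ≈ 7.5000)
w(k, T) = 15/2 + k*T² (w(k, T) = (T*k)*T + 15/2 = k*T² + 15/2 = 15/2 + k*T²)
25*w(5, -24) = 25*(15/2 + 5*(-24)²) = 25*(15/2 + 5*576) = 25*(15/2 + 2880) = 25*(5775/2) = 144375/2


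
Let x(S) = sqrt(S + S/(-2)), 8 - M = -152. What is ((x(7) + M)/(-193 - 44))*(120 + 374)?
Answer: -79040/237 - 247*sqrt(14)/237 ≈ -337.40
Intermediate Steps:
M = 160 (M = 8 - 1*(-152) = 8 + 152 = 160)
x(S) = sqrt(2)*sqrt(S)/2 (x(S) = sqrt(S + S*(-1/2)) = sqrt(S - S/2) = sqrt(S/2) = sqrt(2)*sqrt(S)/2)
((x(7) + M)/(-193 - 44))*(120 + 374) = ((sqrt(2)*sqrt(7)/2 + 160)/(-193 - 44))*(120 + 374) = ((sqrt(14)/2 + 160)/(-237))*494 = ((160 + sqrt(14)/2)*(-1/237))*494 = (-160/237 - sqrt(14)/474)*494 = -79040/237 - 247*sqrt(14)/237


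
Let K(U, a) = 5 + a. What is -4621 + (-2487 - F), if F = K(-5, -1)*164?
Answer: -7764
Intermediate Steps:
F = 656 (F = (5 - 1)*164 = 4*164 = 656)
-4621 + (-2487 - F) = -4621 + (-2487 - 1*656) = -4621 + (-2487 - 656) = -4621 - 3143 = -7764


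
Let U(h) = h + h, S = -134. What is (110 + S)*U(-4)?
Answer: 192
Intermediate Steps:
U(h) = 2*h
(110 + S)*U(-4) = (110 - 134)*(2*(-4)) = -24*(-8) = 192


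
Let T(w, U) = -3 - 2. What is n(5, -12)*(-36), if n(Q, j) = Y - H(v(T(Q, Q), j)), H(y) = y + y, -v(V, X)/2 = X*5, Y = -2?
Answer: 8712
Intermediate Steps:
T(w, U) = -5
v(V, X) = -10*X (v(V, X) = -2*X*5 = -10*X)
H(y) = 2*y
n(Q, j) = -2 + 20*j (n(Q, j) = -2 - 2*(-10*j) = -2 - (-20)*j = -2 + 20*j)
n(5, -12)*(-36) = (-2 + 20*(-12))*(-36) = (-2 - 240)*(-36) = -242*(-36) = 8712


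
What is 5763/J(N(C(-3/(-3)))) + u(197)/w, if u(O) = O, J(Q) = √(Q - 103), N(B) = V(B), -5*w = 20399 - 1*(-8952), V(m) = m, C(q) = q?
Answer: -985/29351 - 113*I*√102/2 ≈ -0.033559 - 570.62*I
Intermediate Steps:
w = -29351/5 (w = -(20399 - 1*(-8952))/5 = -(20399 + 8952)/5 = -⅕*29351 = -29351/5 ≈ -5870.2)
N(B) = B
J(Q) = √(-103 + Q)
5763/J(N(C(-3/(-3)))) + u(197)/w = 5763/(√(-103 - 3/(-3))) + 197/(-29351/5) = 5763/(√(-103 - 3*(-⅓))) + 197*(-5/29351) = 5763/(√(-103 + 1)) - 985/29351 = 5763/(√(-102)) - 985/29351 = 5763/((I*√102)) - 985/29351 = 5763*(-I*√102/102) - 985/29351 = -113*I*√102/2 - 985/29351 = -985/29351 - 113*I*√102/2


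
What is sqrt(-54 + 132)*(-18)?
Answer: -18*sqrt(78) ≈ -158.97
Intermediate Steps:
sqrt(-54 + 132)*(-18) = sqrt(78)*(-18) = -18*sqrt(78)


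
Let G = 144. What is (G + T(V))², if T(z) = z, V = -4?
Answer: 19600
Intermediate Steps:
(G + T(V))² = (144 - 4)² = 140² = 19600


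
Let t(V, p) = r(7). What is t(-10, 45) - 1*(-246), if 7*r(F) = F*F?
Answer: 253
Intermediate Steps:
r(F) = F**2/7 (r(F) = (F*F)/7 = F**2/7)
t(V, p) = 7 (t(V, p) = (1/7)*7**2 = (1/7)*49 = 7)
t(-10, 45) - 1*(-246) = 7 - 1*(-246) = 7 + 246 = 253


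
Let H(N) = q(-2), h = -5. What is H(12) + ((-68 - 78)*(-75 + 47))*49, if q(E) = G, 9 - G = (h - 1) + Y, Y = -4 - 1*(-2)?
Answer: 200329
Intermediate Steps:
Y = -2 (Y = -4 + 2 = -2)
G = 17 (G = 9 - ((-5 - 1) - 2) = 9 - (-6 - 2) = 9 - 1*(-8) = 9 + 8 = 17)
q(E) = 17
H(N) = 17
H(12) + ((-68 - 78)*(-75 + 47))*49 = 17 + ((-68 - 78)*(-75 + 47))*49 = 17 - 146*(-28)*49 = 17 + 4088*49 = 17 + 200312 = 200329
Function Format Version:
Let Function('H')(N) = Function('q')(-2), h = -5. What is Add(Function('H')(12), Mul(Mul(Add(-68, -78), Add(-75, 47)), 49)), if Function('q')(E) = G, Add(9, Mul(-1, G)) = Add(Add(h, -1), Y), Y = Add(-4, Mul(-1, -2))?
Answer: 200329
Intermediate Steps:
Y = -2 (Y = Add(-4, 2) = -2)
G = 17 (G = Add(9, Mul(-1, Add(Add(-5, -1), -2))) = Add(9, Mul(-1, Add(-6, -2))) = Add(9, Mul(-1, -8)) = Add(9, 8) = 17)
Function('q')(E) = 17
Function('H')(N) = 17
Add(Function('H')(12), Mul(Mul(Add(-68, -78), Add(-75, 47)), 49)) = Add(17, Mul(Mul(Add(-68, -78), Add(-75, 47)), 49)) = Add(17, Mul(Mul(-146, -28), 49)) = Add(17, Mul(4088, 49)) = Add(17, 200312) = 200329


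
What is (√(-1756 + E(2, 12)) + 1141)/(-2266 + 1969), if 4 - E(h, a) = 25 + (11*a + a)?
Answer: -1141/297 - I*√1921/297 ≈ -3.8418 - 0.14757*I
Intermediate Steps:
E(h, a) = -21 - 12*a (E(h, a) = 4 - (25 + (11*a + a)) = 4 - (25 + 12*a) = 4 + (-25 - 12*a) = -21 - 12*a)
(√(-1756 + E(2, 12)) + 1141)/(-2266 + 1969) = (√(-1756 + (-21 - 12*12)) + 1141)/(-2266 + 1969) = (√(-1756 + (-21 - 144)) + 1141)/(-297) = (√(-1756 - 165) + 1141)*(-1/297) = (√(-1921) + 1141)*(-1/297) = (I*√1921 + 1141)*(-1/297) = (1141 + I*√1921)*(-1/297) = -1141/297 - I*√1921/297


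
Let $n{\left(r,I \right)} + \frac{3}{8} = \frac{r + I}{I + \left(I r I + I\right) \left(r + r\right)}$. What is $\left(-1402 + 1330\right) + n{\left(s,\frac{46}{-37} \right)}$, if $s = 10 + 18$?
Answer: $- \frac{932296503}{12883496} \approx -72.364$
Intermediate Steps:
$s = 28$
$n{\left(r,I \right)} = - \frac{3}{8} + \frac{I + r}{I + 2 r \left(I + r I^{2}\right)}$ ($n{\left(r,I \right)} = - \frac{3}{8} + \frac{r + I}{I + \left(I r I + I\right) \left(r + r\right)} = - \frac{3}{8} + \frac{I + r}{I + \left(r I^{2} + I\right) 2 r} = - \frac{3}{8} + \frac{I + r}{I + \left(I + r I^{2}\right) 2 r} = - \frac{3}{8} + \frac{I + r}{I + 2 r \left(I + r I^{2}\right)}$)
$\left(-1402 + 1330\right) + n{\left(s,\frac{46}{-37} \right)} = \left(-1402 + 1330\right) + \frac{5 \frac{46}{-37} + 8 \cdot 28 - 6 \frac{46}{-37} \cdot 28 - 6 \left(\frac{46}{-37}\right)^{2} \cdot 28^{2}}{8 \frac{46}{-37} \left(1 + 2 \cdot 28 + 2 \frac{46}{-37} \cdot 28^{2}\right)} = -72 + \frac{5 \cdot 46 \left(- \frac{1}{37}\right) + 224 - 6 \cdot 46 \left(- \frac{1}{37}\right) 28 - 6 \left(46 \left(- \frac{1}{37}\right)\right)^{2} \cdot 784}{8 \cdot 46 \left(- \frac{1}{37}\right) \left(1 + 56 + 2 \cdot 46 \left(- \frac{1}{37}\right) 784\right)} = -72 + \frac{5 \left(- \frac{46}{37}\right) + 224 - \left(- \frac{276}{37}\right) 28 - 6 \left(- \frac{46}{37}\right)^{2} \cdot 784}{8 \left(- \frac{46}{37}\right) \left(1 + 56 + 2 \left(- \frac{46}{37}\right) 784\right)} = -72 + \frac{1}{8} \left(- \frac{37}{46}\right) \frac{1}{1 + 56 - \frac{72128}{37}} \left(- \frac{230}{37} + 224 + \frac{7728}{37} - \frac{12696}{1369} \cdot 784\right) = -72 + \frac{1}{8} \left(- \frac{37}{46}\right) \frac{1}{- \frac{70019}{37}} \left(- \frac{230}{37} + 224 + \frac{7728}{37} - \frac{9953664}{1369}\right) = -72 + \frac{1}{8} \left(- \frac{37}{46}\right) \left(- \frac{37}{70019}\right) \left(- \frac{9369582}{1369}\right) = -72 - \frac{4684791}{12883496} = - \frac{932296503}{12883496}$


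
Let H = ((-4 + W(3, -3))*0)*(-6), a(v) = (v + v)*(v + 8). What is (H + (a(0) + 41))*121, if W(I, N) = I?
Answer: 4961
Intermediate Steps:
a(v) = 2*v*(8 + v) (a(v) = (2*v)*(8 + v) = 2*v*(8 + v))
H = 0 (H = ((-4 + 3)*0)*(-6) = -1*0*(-6) = 0*(-6) = 0)
(H + (a(0) + 41))*121 = (0 + (2*0*(8 + 0) + 41))*121 = (0 + (2*0*8 + 41))*121 = (0 + (0 + 41))*121 = (0 + 41)*121 = 41*121 = 4961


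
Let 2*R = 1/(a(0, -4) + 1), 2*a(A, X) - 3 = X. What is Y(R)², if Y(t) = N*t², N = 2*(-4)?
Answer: 64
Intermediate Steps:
a(A, X) = 3/2 + X/2
R = 1 (R = 1/(2*((3/2 + (½)*(-4)) + 1)) = 1/(2*((3/2 - 2) + 1)) = 1/(2*(-½ + 1)) = 1/(2*(½)) = (½)*2 = 1)
N = -8
Y(t) = -8*t²
Y(R)² = (-8*1²)² = (-8*1)² = (-8)² = 64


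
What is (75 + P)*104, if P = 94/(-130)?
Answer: 38624/5 ≈ 7724.8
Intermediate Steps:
P = -47/65 (P = 94*(-1/130) = -47/65 ≈ -0.72308)
(75 + P)*104 = (75 - 47/65)*104 = (4828/65)*104 = 38624/5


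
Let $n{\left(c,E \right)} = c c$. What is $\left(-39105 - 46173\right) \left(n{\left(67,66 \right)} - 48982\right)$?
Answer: $3794274054$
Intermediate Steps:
$n{\left(c,E \right)} = c^{2}$
$\left(-39105 - 46173\right) \left(n{\left(67,66 \right)} - 48982\right) = \left(-39105 - 46173\right) \left(67^{2} - 48982\right) = - 85278 \left(4489 - 48982\right) = \left(-85278\right) \left(-44493\right) = 3794274054$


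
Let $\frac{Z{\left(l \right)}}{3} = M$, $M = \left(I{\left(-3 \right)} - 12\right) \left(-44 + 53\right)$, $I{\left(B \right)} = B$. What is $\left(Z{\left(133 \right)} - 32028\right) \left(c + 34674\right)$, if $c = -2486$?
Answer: $-1043953404$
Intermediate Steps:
$M = -135$ ($M = \left(-3 - 12\right) \left(-44 + 53\right) = \left(-15\right) 9 = -135$)
$Z{\left(l \right)} = -405$ ($Z{\left(l \right)} = 3 \left(-135\right) = -405$)
$\left(Z{\left(133 \right)} - 32028\right) \left(c + 34674\right) = \left(-405 - 32028\right) \left(-2486 + 34674\right) = \left(-32433\right) 32188 = -1043953404$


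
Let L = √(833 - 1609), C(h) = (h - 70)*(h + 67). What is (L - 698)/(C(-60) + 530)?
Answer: 349/190 - I*√194/190 ≈ 1.8368 - 0.073307*I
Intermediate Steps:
C(h) = (-70 + h)*(67 + h)
L = 2*I*√194 (L = √(-776) = 2*I*√194 ≈ 27.857*I)
(L - 698)/(C(-60) + 530) = (2*I*√194 - 698)/((-4690 + (-60)² - 3*(-60)) + 530) = (-698 + 2*I*√194)/((-4690 + 3600 + 180) + 530) = (-698 + 2*I*√194)/(-910 + 530) = (-698 + 2*I*√194)/(-380) = (-698 + 2*I*√194)*(-1/380) = 349/190 - I*√194/190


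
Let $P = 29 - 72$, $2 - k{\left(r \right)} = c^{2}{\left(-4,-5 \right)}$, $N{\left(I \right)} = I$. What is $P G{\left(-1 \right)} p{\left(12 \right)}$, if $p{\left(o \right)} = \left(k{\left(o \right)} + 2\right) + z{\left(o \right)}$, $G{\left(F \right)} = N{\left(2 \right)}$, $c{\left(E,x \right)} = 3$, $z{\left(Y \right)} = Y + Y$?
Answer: $-1634$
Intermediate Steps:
$z{\left(Y \right)} = 2 Y$
$k{\left(r \right)} = -7$ ($k{\left(r \right)} = 2 - 3^{2} = 2 - 9 = -7$)
$G{\left(F \right)} = 2$
$p{\left(o \right)} = -5 + 2 o$ ($p{\left(o \right)} = \left(-7 + 2\right) + 2 o = -5 + 2 o$)
$P = -43$ ($P = 29 - 72 = -43$)
$P G{\left(-1 \right)} p{\left(12 \right)} = \left(-43\right) 2 \left(-5 + 2 \cdot 12\right) = - 86 \left(-5 + 24\right) = \left(-86\right) 19 = -1634$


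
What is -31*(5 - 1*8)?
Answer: 93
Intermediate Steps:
-31*(5 - 1*8) = -31*(5 - 8) = -31*(-3) = -1*(-93) = 93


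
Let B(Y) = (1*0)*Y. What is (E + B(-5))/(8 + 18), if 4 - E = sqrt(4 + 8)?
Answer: 2/13 - sqrt(3)/13 ≈ 0.020611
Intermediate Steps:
E = 4 - 2*sqrt(3) (E = 4 - sqrt(4 + 8) = 4 - sqrt(12) = 4 - 2*sqrt(3) ≈ 0.53590)
B(Y) = 0 (B(Y) = 0*Y = 0)
(E + B(-5))/(8 + 18) = ((4 - 2*sqrt(3)) + 0)/(8 + 18) = (4 - 2*sqrt(3))/26 = (4 - 2*sqrt(3))*(1/26) = 2/13 - sqrt(3)/13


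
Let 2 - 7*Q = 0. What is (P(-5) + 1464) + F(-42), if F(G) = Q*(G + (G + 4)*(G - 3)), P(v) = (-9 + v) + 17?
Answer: 13605/7 ≈ 1943.6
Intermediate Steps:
Q = 2/7 (Q = 2/7 - 1/7*0 = 2/7 + 0 = 2/7 ≈ 0.28571)
P(v) = 8 + v
F(G) = 2*G/7 + 2*(-3 + G)*(4 + G)/7 (F(G) = 2*(G + (G + 4)*(G - 3))/7 = 2*(G + (4 + G)*(-3 + G))/7 = 2*(G + (-3 + G)*(4 + G))/7 = 2*G/7 + 2*(-3 + G)*(4 + G)/7)
(P(-5) + 1464) + F(-42) = ((8 - 5) + 1464) + (-24/7 + (2/7)*(-42)**2 + (4/7)*(-42)) = (3 + 1464) + (-24/7 + (2/7)*1764 - 24) = 1467 + (-24/7 + 504 - 24) = 1467 + 3336/7 = 13605/7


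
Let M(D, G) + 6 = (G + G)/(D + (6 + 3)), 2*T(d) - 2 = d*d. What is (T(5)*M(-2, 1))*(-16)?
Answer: 8640/7 ≈ 1234.3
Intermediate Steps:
T(d) = 1 + d²/2 (T(d) = 1 + (d*d)/2 = 1 + d²/2)
M(D, G) = -6 + 2*G/(9 + D) (M(D, G) = -6 + (G + G)/(D + (6 + 3)) = -6 + (2*G)/(D + 9) = -6 + (2*G)/(9 + D) = -6 + 2*G/(9 + D))
(T(5)*M(-2, 1))*(-16) = ((1 + (½)*5²)*(2*(-27 + 1 - 3*(-2))/(9 - 2)))*(-16) = ((1 + (½)*25)*(2*(-27 + 1 + 6)/7))*(-16) = ((1 + 25/2)*(2*(⅐)*(-20)))*(-16) = ((27/2)*(-40/7))*(-16) = -540/7*(-16) = 8640/7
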